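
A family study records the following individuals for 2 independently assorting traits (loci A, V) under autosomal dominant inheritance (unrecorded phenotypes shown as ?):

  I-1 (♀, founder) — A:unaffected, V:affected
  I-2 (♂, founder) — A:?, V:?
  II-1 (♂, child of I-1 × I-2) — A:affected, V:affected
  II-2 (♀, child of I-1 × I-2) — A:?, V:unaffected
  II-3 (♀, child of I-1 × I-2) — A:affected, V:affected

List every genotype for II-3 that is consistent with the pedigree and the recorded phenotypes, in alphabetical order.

A/I-1 un ·: aa
A/I-2 ? ·: Aa|AA
A/II-1 aff I-1×I-2: Aa
A/II-2 ? I-1×I-2: aa|Aa
A/II-3 aff I-1×I-2: Aa
⇒ A over [I-1,I-2,II-1,II-2,II-3]: 3 consistent
V/I-1 aff ·: Vv
V/I-2 ? ·: vv|Vv
V/II-1 aff I-1×I-2: Vv|VV
V/II-2 un I-1×I-2: vv
V/II-3 aff I-1×I-2: Vv|VV
⇒ V over [I-1,I-2,II-1,II-2,II-3]: 5 consistent

II-3 ∈ {Aa VV, Aa Vv}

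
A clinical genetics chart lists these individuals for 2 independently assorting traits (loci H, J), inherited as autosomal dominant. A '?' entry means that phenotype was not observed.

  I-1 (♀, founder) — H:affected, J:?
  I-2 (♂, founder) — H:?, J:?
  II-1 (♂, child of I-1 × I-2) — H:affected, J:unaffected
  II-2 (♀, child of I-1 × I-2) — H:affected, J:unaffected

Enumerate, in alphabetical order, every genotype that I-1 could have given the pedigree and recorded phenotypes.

H/I-1 aff ·: Hh|HH
H/I-2 ? ·: hh|Hh|HH
H/II-1 aff I-1×I-2: Hh|HH
H/II-2 aff I-1×I-2: Hh|HH
⇒ H over [I-1,I-2,II-1,II-2]: 15 consistent
J/I-1 ? ·: jj|Jj
J/I-2 ? ·: jj|Jj
J/II-1 un I-1×I-2: jj
J/II-2 un I-1×I-2: jj
⇒ J over [I-1,I-2,II-1,II-2]: 4 consistent

I-1 ∈ {HH Jj, HH jj, Hh Jj, Hh jj}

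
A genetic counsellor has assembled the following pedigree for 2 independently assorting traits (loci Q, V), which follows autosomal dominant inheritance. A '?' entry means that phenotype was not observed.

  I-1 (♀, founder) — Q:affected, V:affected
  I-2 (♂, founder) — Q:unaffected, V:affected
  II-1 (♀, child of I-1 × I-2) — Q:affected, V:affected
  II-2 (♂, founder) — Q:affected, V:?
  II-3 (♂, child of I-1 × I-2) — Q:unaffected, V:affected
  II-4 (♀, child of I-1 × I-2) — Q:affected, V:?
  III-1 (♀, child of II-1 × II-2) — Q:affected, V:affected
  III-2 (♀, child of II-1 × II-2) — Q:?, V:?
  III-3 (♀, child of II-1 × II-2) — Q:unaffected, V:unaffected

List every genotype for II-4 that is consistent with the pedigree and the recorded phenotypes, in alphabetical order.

Q/I-1 aff ·: Qq
Q/I-2 un ·: qq
Q/II-1 aff I-1×I-2: Qq
Q/II-2 aff ·: Qq
Q/II-3 un I-1×I-2: qq
Q/II-4 aff I-1×I-2: Qq
Q/III-1 aff II-1×II-2: Qq|QQ
Q/III-2 ? II-1×II-2: qq|Qq|QQ
Q/III-3 un II-1×II-2: qq
⇒ Q over [I-1,I-2,II-1,II-2,II-3,II-4,III-1,III-2,III-3]: 6 consistent
V/I-1 aff ·: Vv|VV
V/I-2 aff ·: Vv|VV
V/II-1 aff I-1×I-2: Vv
V/II-2 ? ·: vv|Vv
V/II-3 aff I-1×I-2: Vv|VV
V/II-4 ? I-1×I-2: vv|Vv|VV
V/III-1 aff II-1×II-2: Vv|VV
V/III-2 ? II-1×II-2: vv|Vv|VV
V/III-3 un II-1×II-2: vv
⇒ V over [I-1,I-2,II-1,II-2,II-3,II-4,III-1,III-2,III-3]: 112 consistent

II-4 ∈ {Qq VV, Qq Vv, Qq vv}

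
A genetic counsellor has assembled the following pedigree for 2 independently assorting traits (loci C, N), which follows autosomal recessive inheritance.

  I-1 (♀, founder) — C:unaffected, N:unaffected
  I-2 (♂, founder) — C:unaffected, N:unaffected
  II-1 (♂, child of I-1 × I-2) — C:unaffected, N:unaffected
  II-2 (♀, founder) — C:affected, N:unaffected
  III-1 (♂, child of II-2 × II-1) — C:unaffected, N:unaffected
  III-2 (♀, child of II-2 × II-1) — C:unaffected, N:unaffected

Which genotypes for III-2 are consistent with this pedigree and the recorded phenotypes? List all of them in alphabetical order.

III-2 ∈ {Cc NN, Cc Nn}

C/I-1 un ·: CC|Cc
C/I-2 un ·: CC|Cc
C/II-1 un I-1×I-2: CC|Cc
C/II-2 aff ·: cc
C/III-1 un II-2×II-1: Cc
C/III-2 un II-2×II-1: Cc
⇒ C over [I-1,I-2,II-1,II-2,III-1,III-2]: 7 consistent
N/I-1 un ·: NN|Nn
N/I-2 un ·: NN|Nn
N/II-1 un I-1×I-2: NN|Nn
N/II-2 un ·: NN|Nn
N/III-1 un II-2×II-1: NN|Nn
N/III-2 un II-2×II-1: NN|Nn
⇒ N over [I-1,I-2,II-1,II-2,III-1,III-2]: 44 consistent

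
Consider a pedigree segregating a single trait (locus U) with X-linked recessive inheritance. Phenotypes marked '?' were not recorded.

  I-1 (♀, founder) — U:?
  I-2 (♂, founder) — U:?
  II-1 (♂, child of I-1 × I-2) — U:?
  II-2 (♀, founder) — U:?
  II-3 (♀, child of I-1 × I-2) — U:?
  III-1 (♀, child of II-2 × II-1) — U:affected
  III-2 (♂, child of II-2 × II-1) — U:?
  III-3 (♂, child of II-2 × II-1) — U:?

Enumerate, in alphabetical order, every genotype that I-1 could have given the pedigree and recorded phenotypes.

U/I-1 ? ·: X^UX^u|X^uX^u
U/I-2 ? ·: X^UY|X^uY
U/II-1 ? I-1×I-2: X^uY
U/II-2 ? ·: X^UX^u|X^uX^u
U/II-3 ? I-1×I-2: X^UX^U|X^UX^u|X^uX^u
U/III-1 aff II-2×II-1: X^uX^u
U/III-2 ? II-2×II-1: X^UY|X^uY
U/III-3 ? II-2×II-1: X^UY|X^uY
⇒ U over [I-1,I-2,II-1,II-2,II-3,III-1,III-2,III-3]: 30 consistent

I-1 ∈ {X^UX^u, X^uX^u}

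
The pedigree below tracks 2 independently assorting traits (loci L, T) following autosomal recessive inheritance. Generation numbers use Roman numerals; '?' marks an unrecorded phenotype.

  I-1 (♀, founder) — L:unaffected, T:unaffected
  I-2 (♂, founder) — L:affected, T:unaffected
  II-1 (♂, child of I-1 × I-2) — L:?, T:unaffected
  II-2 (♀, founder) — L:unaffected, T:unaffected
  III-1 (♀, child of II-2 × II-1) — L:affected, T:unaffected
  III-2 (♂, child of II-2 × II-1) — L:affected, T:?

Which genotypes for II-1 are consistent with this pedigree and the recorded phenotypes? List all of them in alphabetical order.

L/I-1 un ·: LL|Ll
L/I-2 aff ·: ll
L/II-1 ? I-1×I-2: Ll|ll
L/II-2 un ·: Ll
L/III-1 aff II-2×II-1: ll
L/III-2 aff II-2×II-1: ll
⇒ L over [I-1,I-2,II-1,II-2,III-1,III-2]: 3 consistent
T/I-1 un ·: TT|Tt
T/I-2 un ·: TT|Tt
T/II-1 un I-1×I-2: TT|Tt
T/II-2 un ·: TT|Tt
T/III-1 un II-2×II-1: TT|Tt
T/III-2 ? II-2×II-1: TT|Tt|tt
⇒ T over [I-1,I-2,II-1,II-2,III-1,III-2]: 50 consistent

II-1 ∈ {Ll TT, Ll Tt, ll TT, ll Tt}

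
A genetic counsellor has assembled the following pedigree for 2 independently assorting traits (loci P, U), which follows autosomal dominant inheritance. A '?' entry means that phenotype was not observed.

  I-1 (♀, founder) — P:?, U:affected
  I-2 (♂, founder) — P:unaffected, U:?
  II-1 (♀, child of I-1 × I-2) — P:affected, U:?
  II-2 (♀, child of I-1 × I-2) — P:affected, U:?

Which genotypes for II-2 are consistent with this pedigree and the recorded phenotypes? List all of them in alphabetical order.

P/I-1 ? ·: Pp|PP
P/I-2 un ·: pp
P/II-1 aff I-1×I-2: Pp
P/II-2 aff I-1×I-2: Pp
⇒ P over [I-1,I-2,II-1,II-2]: 2 consistent
U/I-1 aff ·: Uu|UU
U/I-2 ? ·: uu|Uu|UU
U/II-1 ? I-1×I-2: uu|Uu|UU
U/II-2 ? I-1×I-2: uu|Uu|UU
⇒ U over [I-1,I-2,II-1,II-2]: 23 consistent

II-2 ∈ {Pp UU, Pp Uu, Pp uu}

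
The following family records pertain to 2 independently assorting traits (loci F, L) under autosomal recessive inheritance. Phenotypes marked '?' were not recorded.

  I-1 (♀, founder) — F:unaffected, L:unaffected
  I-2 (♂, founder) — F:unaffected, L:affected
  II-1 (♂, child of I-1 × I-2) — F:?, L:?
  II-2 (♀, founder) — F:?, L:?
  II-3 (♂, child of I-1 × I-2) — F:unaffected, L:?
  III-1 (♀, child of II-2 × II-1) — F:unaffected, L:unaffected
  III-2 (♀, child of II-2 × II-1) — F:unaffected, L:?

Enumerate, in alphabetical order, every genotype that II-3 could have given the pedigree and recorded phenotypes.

F/I-1 un ·: FF|Ff
F/I-2 un ·: FF|Ff
F/II-1 ? I-1×I-2: FF|Ff|ff
F/II-2 ? ·: FF|Ff|ff
F/II-3 un I-1×I-2: FF|Ff
F/III-1 un II-2×II-1: FF|Ff
F/III-2 un II-2×II-1: FF|Ff
⇒ F over [I-1,I-2,II-1,II-2,II-3,III-1,III-2]: 100 consistent
L/I-1 un ·: LL|Ll
L/I-2 aff ·: ll
L/II-1 ? I-1×I-2: Ll|ll
L/II-2 ? ·: LL|Ll|ll
L/II-3 ? I-1×I-2: Ll|ll
L/III-1 un II-2×II-1: LL|Ll
L/III-2 ? II-2×II-1: LL|Ll|ll
⇒ L over [I-1,I-2,II-1,II-2,II-3,III-1,III-2]: 42 consistent

II-3 ∈ {FF Ll, FF ll, Ff Ll, Ff ll}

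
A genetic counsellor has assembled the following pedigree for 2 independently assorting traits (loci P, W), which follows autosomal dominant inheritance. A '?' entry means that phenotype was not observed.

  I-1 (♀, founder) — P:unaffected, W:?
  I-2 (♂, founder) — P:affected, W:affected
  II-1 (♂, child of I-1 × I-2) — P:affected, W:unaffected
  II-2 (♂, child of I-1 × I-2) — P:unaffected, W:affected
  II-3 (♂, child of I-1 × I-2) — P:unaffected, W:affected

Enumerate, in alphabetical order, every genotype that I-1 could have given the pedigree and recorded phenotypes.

P/I-1 un ·: pp
P/I-2 aff ·: Pp
P/II-1 aff I-1×I-2: Pp
P/II-2 un I-1×I-2: pp
P/II-3 un I-1×I-2: pp
⇒ P over [I-1,I-2,II-1,II-2,II-3]: 1 consistent
W/I-1 ? ·: ww|Ww
W/I-2 aff ·: Ww
W/II-1 un I-1×I-2: ww
W/II-2 aff I-1×I-2: Ww|WW
W/II-3 aff I-1×I-2: Ww|WW
⇒ W over [I-1,I-2,II-1,II-2,II-3]: 5 consistent

I-1 ∈ {pp Ww, pp ww}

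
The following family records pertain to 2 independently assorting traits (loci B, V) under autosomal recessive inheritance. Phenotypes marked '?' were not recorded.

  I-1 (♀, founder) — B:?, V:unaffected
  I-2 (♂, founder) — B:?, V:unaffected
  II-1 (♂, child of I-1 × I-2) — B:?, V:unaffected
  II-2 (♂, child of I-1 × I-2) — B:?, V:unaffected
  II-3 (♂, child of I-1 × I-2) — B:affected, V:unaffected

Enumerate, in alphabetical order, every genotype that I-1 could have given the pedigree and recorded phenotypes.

B/I-1 ? ·: Bb|bb
B/I-2 ? ·: Bb|bb
B/II-1 ? I-1×I-2: BB|Bb|bb
B/II-2 ? I-1×I-2: BB|Bb|bb
B/II-3 aff I-1×I-2: bb
⇒ B over [I-1,I-2,II-1,II-2,II-3]: 18 consistent
V/I-1 un ·: VV|Vv
V/I-2 un ·: VV|Vv
V/II-1 un I-1×I-2: VV|Vv
V/II-2 un I-1×I-2: VV|Vv
V/II-3 un I-1×I-2: VV|Vv
⇒ V over [I-1,I-2,II-1,II-2,II-3]: 25 consistent

I-1 ∈ {Bb VV, Bb Vv, bb VV, bb Vv}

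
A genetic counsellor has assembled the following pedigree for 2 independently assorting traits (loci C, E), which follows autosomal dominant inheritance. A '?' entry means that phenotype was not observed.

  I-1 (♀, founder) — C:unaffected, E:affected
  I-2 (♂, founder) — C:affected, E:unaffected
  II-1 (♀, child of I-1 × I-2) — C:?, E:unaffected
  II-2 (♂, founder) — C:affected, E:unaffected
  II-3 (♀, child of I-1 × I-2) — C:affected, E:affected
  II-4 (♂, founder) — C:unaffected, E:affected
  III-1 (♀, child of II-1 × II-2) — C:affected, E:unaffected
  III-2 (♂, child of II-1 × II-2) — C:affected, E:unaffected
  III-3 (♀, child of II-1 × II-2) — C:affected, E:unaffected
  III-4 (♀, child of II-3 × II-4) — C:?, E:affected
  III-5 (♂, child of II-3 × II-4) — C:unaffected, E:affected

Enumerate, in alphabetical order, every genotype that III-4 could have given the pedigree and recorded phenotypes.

C/I-1 un ·: cc
C/I-2 aff ·: Cc|CC
C/II-1 ? I-1×I-2: cc|Cc
C/II-2 aff ·: Cc|CC
C/II-3 aff I-1×I-2: Cc
C/II-4 un ·: cc
C/III-1 aff II-1×II-2: Cc|CC
C/III-2 aff II-1×II-2: Cc|CC
C/III-3 aff II-1×II-2: Cc|CC
C/III-4 ? II-3×II-4: cc|Cc
C/III-5 un II-3×II-4: cc
⇒ C over [I-1,I-2,II-1,II-2,II-3,II-4,III-1,III-2,III-3,III-4,III-5]: 68 consistent
E/I-1 aff ·: Ee
E/I-2 un ·: ee
E/II-1 un I-1×I-2: ee
E/II-2 un ·: ee
E/II-3 aff I-1×I-2: Ee
E/II-4 aff ·: Ee|EE
E/III-1 un II-1×II-2: ee
E/III-2 un II-1×II-2: ee
E/III-3 un II-1×II-2: ee
E/III-4 aff II-3×II-4: Ee|EE
E/III-5 aff II-3×II-4: Ee|EE
⇒ E over [I-1,I-2,II-1,II-2,II-3,II-4,III-1,III-2,III-3,III-4,III-5]: 8 consistent

III-4 ∈ {Cc EE, Cc Ee, cc EE, cc Ee}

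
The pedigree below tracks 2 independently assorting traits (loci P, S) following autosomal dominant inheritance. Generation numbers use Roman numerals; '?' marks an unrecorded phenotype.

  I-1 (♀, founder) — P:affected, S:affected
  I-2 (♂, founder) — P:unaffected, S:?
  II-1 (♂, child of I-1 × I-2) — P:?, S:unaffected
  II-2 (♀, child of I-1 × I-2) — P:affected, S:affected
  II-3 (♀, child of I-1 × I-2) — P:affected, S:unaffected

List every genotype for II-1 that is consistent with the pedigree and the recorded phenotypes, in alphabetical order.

II-1 ∈ {Pp ss, pp ss}

P/I-1 aff ·: Pp|PP
P/I-2 un ·: pp
P/II-1 ? I-1×I-2: pp|Pp
P/II-2 aff I-1×I-2: Pp
P/II-3 aff I-1×I-2: Pp
⇒ P over [I-1,I-2,II-1,II-2,II-3]: 3 consistent
S/I-1 aff ·: Ss
S/I-2 ? ·: ss|Ss
S/II-1 un I-1×I-2: ss
S/II-2 aff I-1×I-2: Ss|SS
S/II-3 un I-1×I-2: ss
⇒ S over [I-1,I-2,II-1,II-2,II-3]: 3 consistent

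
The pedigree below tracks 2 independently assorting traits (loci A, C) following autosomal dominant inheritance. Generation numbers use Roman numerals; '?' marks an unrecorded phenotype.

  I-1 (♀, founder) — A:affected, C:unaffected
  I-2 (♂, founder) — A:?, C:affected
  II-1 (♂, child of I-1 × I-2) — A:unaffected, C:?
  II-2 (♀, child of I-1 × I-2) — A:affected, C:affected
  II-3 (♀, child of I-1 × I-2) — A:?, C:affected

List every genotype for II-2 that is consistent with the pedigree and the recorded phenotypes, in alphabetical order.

II-2 ∈ {AA Cc, Aa Cc}

A/I-1 aff ·: Aa
A/I-2 ? ·: aa|Aa
A/II-1 un I-1×I-2: aa
A/II-2 aff I-1×I-2: Aa|AA
A/II-3 ? I-1×I-2: aa|Aa|AA
⇒ A over [I-1,I-2,II-1,II-2,II-3]: 8 consistent
C/I-1 un ·: cc
C/I-2 aff ·: Cc|CC
C/II-1 ? I-1×I-2: cc|Cc
C/II-2 aff I-1×I-2: Cc
C/II-3 aff I-1×I-2: Cc
⇒ C over [I-1,I-2,II-1,II-2,II-3]: 3 consistent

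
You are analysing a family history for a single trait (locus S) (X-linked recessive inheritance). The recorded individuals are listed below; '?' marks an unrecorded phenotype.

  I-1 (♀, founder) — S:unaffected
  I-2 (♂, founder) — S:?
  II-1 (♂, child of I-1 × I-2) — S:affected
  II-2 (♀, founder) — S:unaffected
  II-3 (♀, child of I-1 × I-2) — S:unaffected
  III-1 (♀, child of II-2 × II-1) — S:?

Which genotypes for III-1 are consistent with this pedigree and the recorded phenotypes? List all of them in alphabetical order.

S/I-1 un ·: X^SX^s
S/I-2 ? ·: X^SY|X^sY
S/II-1 aff I-1×I-2: X^sY
S/II-2 un ·: X^SX^S|X^SX^s
S/II-3 un I-1×I-2: X^SX^S|X^SX^s
S/III-1 ? II-2×II-1: X^SX^s|X^sX^s
⇒ S over [I-1,I-2,II-1,II-2,II-3,III-1]: 9 consistent

III-1 ∈ {X^SX^s, X^sX^s}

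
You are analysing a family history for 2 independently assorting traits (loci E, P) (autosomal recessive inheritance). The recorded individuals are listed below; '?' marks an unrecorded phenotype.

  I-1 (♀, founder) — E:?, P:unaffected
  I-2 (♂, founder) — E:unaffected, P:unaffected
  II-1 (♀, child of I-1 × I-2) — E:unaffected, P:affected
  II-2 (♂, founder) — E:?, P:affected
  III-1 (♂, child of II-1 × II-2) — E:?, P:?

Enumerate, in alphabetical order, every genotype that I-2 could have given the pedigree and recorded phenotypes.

I-2 ∈ {EE Pp, Ee Pp}

E/I-1 ? ·: EE|Ee|ee
E/I-2 un ·: EE|Ee
E/II-1 un I-1×I-2: EE|Ee
E/II-2 ? ·: EE|Ee|ee
E/III-1 ? II-1×II-2: EE|Ee|ee
⇒ E over [I-1,I-2,II-1,II-2,III-1]: 51 consistent
P/I-1 un ·: Pp
P/I-2 un ·: Pp
P/II-1 aff I-1×I-2: pp
P/II-2 aff ·: pp
P/III-1 ? II-1×II-2: pp
⇒ P over [I-1,I-2,II-1,II-2,III-1]: 1 consistent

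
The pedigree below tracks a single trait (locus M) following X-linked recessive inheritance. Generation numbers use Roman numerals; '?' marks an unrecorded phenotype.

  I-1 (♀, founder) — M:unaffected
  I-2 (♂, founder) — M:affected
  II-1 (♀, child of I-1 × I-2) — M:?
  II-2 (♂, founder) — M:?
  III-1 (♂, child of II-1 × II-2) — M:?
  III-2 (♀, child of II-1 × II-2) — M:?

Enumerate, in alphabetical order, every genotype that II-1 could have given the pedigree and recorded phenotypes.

II-1 ∈ {X^MX^m, X^mX^m}

M/I-1 un ·: X^MX^M|X^MX^m
M/I-2 aff ·: X^mY
M/II-1 ? I-1×I-2: X^MX^m|X^mX^m
M/II-2 ? ·: X^MY|X^mY
M/III-1 ? II-1×II-2: X^MY|X^mY
M/III-2 ? II-1×II-2: X^MX^M|X^MX^m|X^mX^m
⇒ M over [I-1,I-2,II-1,II-2,III-1,III-2]: 18 consistent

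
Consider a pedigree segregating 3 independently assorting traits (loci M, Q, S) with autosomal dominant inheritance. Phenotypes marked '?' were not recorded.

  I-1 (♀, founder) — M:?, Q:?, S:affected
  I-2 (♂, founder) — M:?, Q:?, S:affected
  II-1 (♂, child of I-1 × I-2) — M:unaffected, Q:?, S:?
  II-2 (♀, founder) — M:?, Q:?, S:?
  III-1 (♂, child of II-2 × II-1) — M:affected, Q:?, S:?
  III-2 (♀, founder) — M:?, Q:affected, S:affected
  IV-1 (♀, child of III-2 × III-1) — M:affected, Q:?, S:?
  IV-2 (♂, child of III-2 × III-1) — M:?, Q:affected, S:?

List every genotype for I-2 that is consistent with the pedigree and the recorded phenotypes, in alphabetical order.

I-2 ∈ {Mm QQ SS, Mm QQ Ss, Mm Qq SS, Mm Qq Ss, Mm qq SS, Mm qq Ss, mm QQ SS, mm QQ Ss, mm Qq SS, mm Qq Ss, mm qq SS, mm qq Ss}

M/I-1 ? ·: mm|Mm
M/I-2 ? ·: mm|Mm
M/II-1 un I-1×I-2: mm
M/II-2 ? ·: Mm|MM
M/III-1 aff II-2×II-1: Mm
M/III-2 ? ·: mm|Mm|MM
M/IV-1 aff III-2×III-1: Mm|MM
M/IV-2 ? III-2×III-1: mm|Mm|MM
⇒ M over [I-1,I-2,II-1,II-2,III-1,III-2,IV-1,IV-2]: 96 consistent
Q/I-1 ? ·: qq|Qq|QQ
Q/I-2 ? ·: qq|Qq|QQ
Q/II-1 ? I-1×I-2: qq|Qq|QQ
Q/II-2 ? ·: qq|Qq|QQ
Q/III-1 ? II-2×II-1: qq|Qq|QQ
Q/III-2 aff ·: Qq|QQ
Q/IV-1 ? III-2×III-1: qq|Qq|QQ
Q/IV-2 aff III-2×III-1: Qq|QQ
⇒ Q over [I-1,I-2,II-1,II-2,III-1,III-2,IV-1,IV-2]: 546 consistent
S/I-1 aff ·: Ss|SS
S/I-2 aff ·: Ss|SS
S/II-1 ? I-1×I-2: ss|Ss|SS
S/II-2 ? ·: ss|Ss|SS
S/III-1 ? II-2×II-1: ss|Ss|SS
S/III-2 aff ·: Ss|SS
S/IV-1 ? III-2×III-1: ss|Ss|SS
S/IV-2 ? III-2×III-1: ss|Ss|SS
⇒ S over [I-1,I-2,II-1,II-2,III-1,III-2,IV-1,IV-2]: 357 consistent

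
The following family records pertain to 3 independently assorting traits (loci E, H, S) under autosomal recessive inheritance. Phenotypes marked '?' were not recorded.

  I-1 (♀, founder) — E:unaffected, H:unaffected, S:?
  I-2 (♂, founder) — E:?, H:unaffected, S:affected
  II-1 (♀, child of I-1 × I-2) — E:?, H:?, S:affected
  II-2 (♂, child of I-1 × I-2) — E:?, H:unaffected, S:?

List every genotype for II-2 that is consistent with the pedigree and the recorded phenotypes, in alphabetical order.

E/I-1 un ·: EE|Ee
E/I-2 ? ·: EE|Ee|ee
E/II-1 ? I-1×I-2: EE|Ee|ee
E/II-2 ? I-1×I-2: EE|Ee|ee
⇒ E over [I-1,I-2,II-1,II-2]: 23 consistent
H/I-1 un ·: HH|Hh
H/I-2 un ·: HH|Hh
H/II-1 ? I-1×I-2: HH|Hh|hh
H/II-2 un I-1×I-2: HH|Hh
⇒ H over [I-1,I-2,II-1,II-2]: 15 consistent
S/I-1 ? ·: Ss|ss
S/I-2 aff ·: ss
S/II-1 aff I-1×I-2: ss
S/II-2 ? I-1×I-2: Ss|ss
⇒ S over [I-1,I-2,II-1,II-2]: 3 consistent

II-2 ∈ {EE HH Ss, EE HH ss, EE Hh Ss, EE Hh ss, Ee HH Ss, Ee HH ss, Ee Hh Ss, Ee Hh ss, ee HH Ss, ee HH ss, ee Hh Ss, ee Hh ss}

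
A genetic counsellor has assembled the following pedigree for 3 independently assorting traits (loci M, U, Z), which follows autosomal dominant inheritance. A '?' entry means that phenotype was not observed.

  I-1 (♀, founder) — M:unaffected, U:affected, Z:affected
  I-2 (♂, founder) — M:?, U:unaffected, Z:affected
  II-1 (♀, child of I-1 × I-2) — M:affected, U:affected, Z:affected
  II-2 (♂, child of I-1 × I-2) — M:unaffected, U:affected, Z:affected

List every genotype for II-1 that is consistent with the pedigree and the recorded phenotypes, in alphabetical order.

II-1 ∈ {Mm Uu ZZ, Mm Uu Zz}

M/I-1 un ·: mm
M/I-2 ? ·: Mm
M/II-1 aff I-1×I-2: Mm
M/II-2 un I-1×I-2: mm
⇒ M over [I-1,I-2,II-1,II-2]: 1 consistent
U/I-1 aff ·: Uu|UU
U/I-2 un ·: uu
U/II-1 aff I-1×I-2: Uu
U/II-2 aff I-1×I-2: Uu
⇒ U over [I-1,I-2,II-1,II-2]: 2 consistent
Z/I-1 aff ·: Zz|ZZ
Z/I-2 aff ·: Zz|ZZ
Z/II-1 aff I-1×I-2: Zz|ZZ
Z/II-2 aff I-1×I-2: Zz|ZZ
⇒ Z over [I-1,I-2,II-1,II-2]: 13 consistent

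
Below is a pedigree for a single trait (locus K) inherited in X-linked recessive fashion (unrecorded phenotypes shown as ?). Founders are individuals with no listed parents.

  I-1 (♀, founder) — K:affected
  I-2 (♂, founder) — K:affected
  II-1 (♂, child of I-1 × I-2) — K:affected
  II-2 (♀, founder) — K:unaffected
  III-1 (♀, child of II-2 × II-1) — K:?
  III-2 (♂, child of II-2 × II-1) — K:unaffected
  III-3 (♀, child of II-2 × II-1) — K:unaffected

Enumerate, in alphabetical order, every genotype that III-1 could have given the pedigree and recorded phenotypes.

III-1 ∈ {X^KX^k, X^kX^k}

K/I-1 aff ·: X^kX^k
K/I-2 aff ·: X^kY
K/II-1 aff I-1×I-2: X^kY
K/II-2 un ·: X^KX^K|X^KX^k
K/III-1 ? II-2×II-1: X^KX^k|X^kX^k
K/III-2 un II-2×II-1: X^KY
K/III-3 un II-2×II-1: X^KX^k
⇒ K over [I-1,I-2,II-1,II-2,III-1,III-2,III-3]: 3 consistent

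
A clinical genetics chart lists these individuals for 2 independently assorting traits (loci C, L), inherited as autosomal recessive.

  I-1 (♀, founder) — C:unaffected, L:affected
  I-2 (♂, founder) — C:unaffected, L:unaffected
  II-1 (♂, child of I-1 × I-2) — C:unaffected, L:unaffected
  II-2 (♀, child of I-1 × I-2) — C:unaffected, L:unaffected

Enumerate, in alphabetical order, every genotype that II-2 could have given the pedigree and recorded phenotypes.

C/I-1 un ·: CC|Cc
C/I-2 un ·: CC|Cc
C/II-1 un I-1×I-2: CC|Cc
C/II-2 un I-1×I-2: CC|Cc
⇒ C over [I-1,I-2,II-1,II-2]: 13 consistent
L/I-1 aff ·: ll
L/I-2 un ·: LL|Ll
L/II-1 un I-1×I-2: Ll
L/II-2 un I-1×I-2: Ll
⇒ L over [I-1,I-2,II-1,II-2]: 2 consistent

II-2 ∈ {CC Ll, Cc Ll}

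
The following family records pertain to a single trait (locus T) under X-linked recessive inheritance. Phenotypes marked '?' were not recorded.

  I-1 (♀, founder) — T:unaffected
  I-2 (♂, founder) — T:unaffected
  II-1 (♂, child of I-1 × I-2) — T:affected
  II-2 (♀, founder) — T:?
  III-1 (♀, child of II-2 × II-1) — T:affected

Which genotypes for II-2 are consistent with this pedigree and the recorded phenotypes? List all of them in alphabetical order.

II-2 ∈ {X^TX^t, X^tX^t}

T/I-1 un ·: X^TX^t
T/I-2 un ·: X^TY
T/II-1 aff I-1×I-2: X^tY
T/II-2 ? ·: X^TX^t|X^tX^t
T/III-1 aff II-2×II-1: X^tX^t
⇒ T over [I-1,I-2,II-1,II-2,III-1]: 2 consistent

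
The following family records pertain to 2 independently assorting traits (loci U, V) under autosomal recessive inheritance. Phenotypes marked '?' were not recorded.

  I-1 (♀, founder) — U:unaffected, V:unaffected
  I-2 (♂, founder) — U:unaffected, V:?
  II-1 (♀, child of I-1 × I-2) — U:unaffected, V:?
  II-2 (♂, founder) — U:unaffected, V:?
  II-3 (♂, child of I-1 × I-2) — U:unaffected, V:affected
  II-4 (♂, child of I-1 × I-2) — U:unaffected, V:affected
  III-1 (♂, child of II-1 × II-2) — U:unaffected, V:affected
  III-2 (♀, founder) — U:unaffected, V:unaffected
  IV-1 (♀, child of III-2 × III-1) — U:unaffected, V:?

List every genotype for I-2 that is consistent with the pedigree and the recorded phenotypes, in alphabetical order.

I-2 ∈ {UU Vv, UU vv, Uu Vv, Uu vv}

U/I-1 un ·: UU|Uu
U/I-2 un ·: UU|Uu
U/II-1 un I-1×I-2: UU|Uu
U/II-2 un ·: UU|Uu
U/II-3 un I-1×I-2: UU|Uu
U/II-4 un I-1×I-2: UU|Uu
U/III-1 un II-1×II-2: UU|Uu
U/III-2 un ·: UU|Uu
U/IV-1 un III-2×III-1: UU|Uu
⇒ U over [I-1,I-2,II-1,II-2,II-3,II-4,III-1,III-2,IV-1]: 298 consistent
V/I-1 un ·: Vv
V/I-2 ? ·: Vv|vv
V/II-1 ? I-1×I-2: Vv|vv
V/II-2 ? ·: Vv|vv
V/II-3 aff I-1×I-2: vv
V/II-4 aff I-1×I-2: vv
V/III-1 aff II-1×II-2: vv
V/III-2 un ·: VV|Vv
V/IV-1 ? III-2×III-1: Vv|vv
⇒ V over [I-1,I-2,II-1,II-2,II-3,II-4,III-1,III-2,IV-1]: 24 consistent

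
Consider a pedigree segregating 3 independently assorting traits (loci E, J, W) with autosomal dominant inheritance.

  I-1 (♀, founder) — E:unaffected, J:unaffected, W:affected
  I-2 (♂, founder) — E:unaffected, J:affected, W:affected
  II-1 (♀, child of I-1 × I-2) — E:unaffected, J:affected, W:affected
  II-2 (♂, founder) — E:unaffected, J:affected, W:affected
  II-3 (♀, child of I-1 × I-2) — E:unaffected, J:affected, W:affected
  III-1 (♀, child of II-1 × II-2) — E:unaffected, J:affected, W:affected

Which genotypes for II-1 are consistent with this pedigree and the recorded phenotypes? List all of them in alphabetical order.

E/I-1 un ·: ee
E/I-2 un ·: ee
E/II-1 un I-1×I-2: ee
E/II-2 un ·: ee
E/II-3 un I-1×I-2: ee
E/III-1 un II-1×II-2: ee
⇒ E over [I-1,I-2,II-1,II-2,II-3,III-1]: 1 consistent
J/I-1 un ·: jj
J/I-2 aff ·: Jj|JJ
J/II-1 aff I-1×I-2: Jj
J/II-2 aff ·: Jj|JJ
J/II-3 aff I-1×I-2: Jj
J/III-1 aff II-1×II-2: Jj|JJ
⇒ J over [I-1,I-2,II-1,II-2,II-3,III-1]: 8 consistent
W/I-1 aff ·: Ww|WW
W/I-2 aff ·: Ww|WW
W/II-1 aff I-1×I-2: Ww|WW
W/II-2 aff ·: Ww|WW
W/II-3 aff I-1×I-2: Ww|WW
W/III-1 aff II-1×II-2: Ww|WW
⇒ W over [I-1,I-2,II-1,II-2,II-3,III-1]: 45 consistent

II-1 ∈ {ee Jj WW, ee Jj Ww}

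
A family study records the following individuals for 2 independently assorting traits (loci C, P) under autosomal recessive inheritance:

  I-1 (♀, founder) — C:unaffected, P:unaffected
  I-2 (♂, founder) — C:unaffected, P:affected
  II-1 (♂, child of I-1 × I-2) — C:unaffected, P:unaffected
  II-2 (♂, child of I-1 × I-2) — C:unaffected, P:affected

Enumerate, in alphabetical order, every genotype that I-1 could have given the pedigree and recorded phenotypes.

I-1 ∈ {CC Pp, Cc Pp}

C/I-1 un ·: CC|Cc
C/I-2 un ·: CC|Cc
C/II-1 un I-1×I-2: CC|Cc
C/II-2 un I-1×I-2: CC|Cc
⇒ C over [I-1,I-2,II-1,II-2]: 13 consistent
P/I-1 un ·: Pp
P/I-2 aff ·: pp
P/II-1 un I-1×I-2: Pp
P/II-2 aff I-1×I-2: pp
⇒ P over [I-1,I-2,II-1,II-2]: 1 consistent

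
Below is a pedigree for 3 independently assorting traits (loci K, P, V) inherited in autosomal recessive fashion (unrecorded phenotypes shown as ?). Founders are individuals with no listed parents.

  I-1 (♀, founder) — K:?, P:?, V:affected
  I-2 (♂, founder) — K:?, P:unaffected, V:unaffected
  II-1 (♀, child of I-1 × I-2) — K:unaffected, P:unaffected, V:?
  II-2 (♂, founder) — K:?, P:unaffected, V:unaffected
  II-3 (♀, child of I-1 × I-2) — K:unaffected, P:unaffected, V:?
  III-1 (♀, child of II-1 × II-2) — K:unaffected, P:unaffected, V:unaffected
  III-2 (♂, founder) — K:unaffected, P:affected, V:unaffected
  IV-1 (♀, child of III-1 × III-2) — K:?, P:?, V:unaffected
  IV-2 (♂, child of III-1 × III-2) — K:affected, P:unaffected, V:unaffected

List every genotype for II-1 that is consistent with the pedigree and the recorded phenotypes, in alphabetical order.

II-1 ∈ {KK PP Vv, KK PP vv, KK Pp Vv, KK Pp vv, Kk PP Vv, Kk PP vv, Kk Pp Vv, Kk Pp vv}

K/I-1 ? ·: KK|Kk|kk
K/I-2 ? ·: KK|Kk|kk
K/II-1 un I-1×I-2: KK|Kk
K/II-2 ? ·: KK|Kk|kk
K/II-3 un I-1×I-2: KK|Kk
K/III-1 un II-1×II-2: Kk
K/III-2 un ·: Kk
K/IV-1 ? III-1×III-2: KK|Kk|kk
K/IV-2 aff III-1×III-2: kk
⇒ K over [I-1,I-2,II-1,II-2,II-3,III-1,III-2,IV-1,IV-2]: 132 consistent
P/I-1 ? ·: PP|Pp|pp
P/I-2 un ·: PP|Pp
P/II-1 un I-1×I-2: PP|Pp
P/II-2 un ·: PP|Pp
P/II-3 un I-1×I-2: PP|Pp
P/III-1 un II-1×II-2: PP|Pp
P/III-2 aff ·: pp
P/IV-1 ? III-1×III-2: Pp|pp
P/IV-2 un III-1×III-2: Pp
⇒ P over [I-1,I-2,II-1,II-2,II-3,III-1,III-2,IV-1,IV-2]: 76 consistent
V/I-1 aff ·: vv
V/I-2 un ·: VV|Vv
V/II-1 ? I-1×I-2: Vv|vv
V/II-2 un ·: VV|Vv
V/II-3 ? I-1×I-2: Vv|vv
V/III-1 un II-1×II-2: VV|Vv
V/III-2 un ·: VV|Vv
V/IV-1 un III-1×III-2: VV|Vv
V/IV-2 un III-1×III-2: VV|Vv
⇒ V over [I-1,I-2,II-1,II-2,II-3,III-1,III-2,IV-1,IV-2]: 110 consistent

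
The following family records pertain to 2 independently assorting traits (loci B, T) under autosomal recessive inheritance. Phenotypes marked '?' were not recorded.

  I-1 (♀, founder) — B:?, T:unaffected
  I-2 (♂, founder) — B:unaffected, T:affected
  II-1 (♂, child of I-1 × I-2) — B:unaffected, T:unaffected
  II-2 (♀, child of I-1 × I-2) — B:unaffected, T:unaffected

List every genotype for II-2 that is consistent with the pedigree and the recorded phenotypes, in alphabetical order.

II-2 ∈ {BB Tt, Bb Tt}

B/I-1 ? ·: BB|Bb|bb
B/I-2 un ·: BB|Bb
B/II-1 un I-1×I-2: BB|Bb
B/II-2 un I-1×I-2: BB|Bb
⇒ B over [I-1,I-2,II-1,II-2]: 15 consistent
T/I-1 un ·: TT|Tt
T/I-2 aff ·: tt
T/II-1 un I-1×I-2: Tt
T/II-2 un I-1×I-2: Tt
⇒ T over [I-1,I-2,II-1,II-2]: 2 consistent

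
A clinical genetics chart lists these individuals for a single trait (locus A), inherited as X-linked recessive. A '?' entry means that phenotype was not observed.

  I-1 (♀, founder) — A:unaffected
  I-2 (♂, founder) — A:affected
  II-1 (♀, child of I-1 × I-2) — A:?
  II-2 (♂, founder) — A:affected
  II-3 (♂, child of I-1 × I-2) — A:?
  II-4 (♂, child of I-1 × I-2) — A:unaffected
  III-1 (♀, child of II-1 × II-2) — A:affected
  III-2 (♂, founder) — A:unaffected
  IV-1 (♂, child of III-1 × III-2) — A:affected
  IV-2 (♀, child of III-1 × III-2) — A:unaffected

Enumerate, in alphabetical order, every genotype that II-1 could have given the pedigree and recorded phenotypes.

II-1 ∈ {X^AX^a, X^aX^a}

A/I-1 un ·: X^AX^A|X^AX^a
A/I-2 aff ·: X^aY
A/II-1 ? I-1×I-2: X^AX^a|X^aX^a
A/II-2 aff ·: X^aY
A/II-3 ? I-1×I-2: X^AY|X^aY
A/II-4 un I-1×I-2: X^AY
A/III-1 aff II-1×II-2: X^aX^a
A/III-2 un ·: X^AY
A/IV-1 aff III-1×III-2: X^aY
A/IV-2 un III-1×III-2: X^AX^a
⇒ A over [I-1,I-2,II-1,II-2,II-3,II-4,III-1,III-2,IV-1,IV-2]: 5 consistent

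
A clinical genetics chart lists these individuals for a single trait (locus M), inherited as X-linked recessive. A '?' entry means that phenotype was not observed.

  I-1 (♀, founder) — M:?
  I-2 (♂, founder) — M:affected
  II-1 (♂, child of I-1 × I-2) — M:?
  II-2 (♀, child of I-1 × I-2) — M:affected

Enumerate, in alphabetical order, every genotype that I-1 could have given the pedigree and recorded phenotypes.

M/I-1 ? ·: X^MX^m|X^mX^m
M/I-2 aff ·: X^mY
M/II-1 ? I-1×I-2: X^MY|X^mY
M/II-2 aff I-1×I-2: X^mX^m
⇒ M over [I-1,I-2,II-1,II-2]: 3 consistent

I-1 ∈ {X^MX^m, X^mX^m}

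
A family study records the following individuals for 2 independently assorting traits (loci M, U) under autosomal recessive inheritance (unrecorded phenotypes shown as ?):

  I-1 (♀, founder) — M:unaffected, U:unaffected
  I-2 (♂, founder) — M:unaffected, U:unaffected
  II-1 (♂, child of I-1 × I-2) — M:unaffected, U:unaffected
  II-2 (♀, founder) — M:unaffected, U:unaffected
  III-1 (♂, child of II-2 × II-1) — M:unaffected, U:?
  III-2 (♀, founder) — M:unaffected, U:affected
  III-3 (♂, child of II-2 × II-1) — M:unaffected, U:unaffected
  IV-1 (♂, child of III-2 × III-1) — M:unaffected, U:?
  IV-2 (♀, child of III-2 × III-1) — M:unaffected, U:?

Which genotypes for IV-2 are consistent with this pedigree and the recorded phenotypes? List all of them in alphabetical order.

M/I-1 un ·: MM|Mm
M/I-2 un ·: MM|Mm
M/II-1 un I-1×I-2: MM|Mm
M/II-2 un ·: MM|Mm
M/III-1 un II-2×II-1: MM|Mm
M/III-2 un ·: MM|Mm
M/III-3 un II-2×II-1: MM|Mm
M/IV-1 un III-2×III-1: MM|Mm
M/IV-2 un III-2×III-1: MM|Mm
⇒ M over [I-1,I-2,II-1,II-2,III-1,III-2,III-3,IV-1,IV-2]: 280 consistent
U/I-1 un ·: UU|Uu
U/I-2 un ·: UU|Uu
U/II-1 un I-1×I-2: UU|Uu
U/II-2 un ·: UU|Uu
U/III-1 ? II-2×II-1: UU|Uu|uu
U/III-2 aff ·: uu
U/III-3 un II-2×II-1: UU|Uu
U/IV-1 ? III-2×III-1: Uu|uu
U/IV-2 ? III-2×III-1: Uu|uu
⇒ U over [I-1,I-2,II-1,II-2,III-1,III-2,III-3,IV-1,IV-2]: 110 consistent

IV-2 ∈ {MM Uu, MM uu, Mm Uu, Mm uu}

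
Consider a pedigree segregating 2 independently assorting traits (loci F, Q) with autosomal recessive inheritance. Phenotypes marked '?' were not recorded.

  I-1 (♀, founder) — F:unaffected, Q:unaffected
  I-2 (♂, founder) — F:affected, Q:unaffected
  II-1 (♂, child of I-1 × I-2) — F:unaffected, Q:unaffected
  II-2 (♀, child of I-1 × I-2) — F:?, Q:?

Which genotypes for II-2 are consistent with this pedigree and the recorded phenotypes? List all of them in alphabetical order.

F/I-1 un ·: FF|Ff
F/I-2 aff ·: ff
F/II-1 un I-1×I-2: Ff
F/II-2 ? I-1×I-2: Ff|ff
⇒ F over [I-1,I-2,II-1,II-2]: 3 consistent
Q/I-1 un ·: QQ|Qq
Q/I-2 un ·: QQ|Qq
Q/II-1 un I-1×I-2: QQ|Qq
Q/II-2 ? I-1×I-2: QQ|Qq|qq
⇒ Q over [I-1,I-2,II-1,II-2]: 15 consistent

II-2 ∈ {Ff QQ, Ff Qq, Ff qq, ff QQ, ff Qq, ff qq}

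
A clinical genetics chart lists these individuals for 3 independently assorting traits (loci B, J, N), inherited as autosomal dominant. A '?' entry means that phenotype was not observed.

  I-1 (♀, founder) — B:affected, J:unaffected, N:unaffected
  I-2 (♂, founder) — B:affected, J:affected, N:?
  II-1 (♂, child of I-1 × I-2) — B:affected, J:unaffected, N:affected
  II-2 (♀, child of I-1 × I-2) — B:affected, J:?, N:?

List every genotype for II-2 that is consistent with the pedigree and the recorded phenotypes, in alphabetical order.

II-2 ∈ {BB Jj Nn, BB Jj nn, BB jj Nn, BB jj nn, Bb Jj Nn, Bb Jj nn, Bb jj Nn, Bb jj nn}

B/I-1 aff ·: Bb|BB
B/I-2 aff ·: Bb|BB
B/II-1 aff I-1×I-2: Bb|BB
B/II-2 aff I-1×I-2: Bb|BB
⇒ B over [I-1,I-2,II-1,II-2]: 13 consistent
J/I-1 un ·: jj
J/I-2 aff ·: Jj
J/II-1 un I-1×I-2: jj
J/II-2 ? I-1×I-2: jj|Jj
⇒ J over [I-1,I-2,II-1,II-2]: 2 consistent
N/I-1 un ·: nn
N/I-2 ? ·: Nn|NN
N/II-1 aff I-1×I-2: Nn
N/II-2 ? I-1×I-2: nn|Nn
⇒ N over [I-1,I-2,II-1,II-2]: 3 consistent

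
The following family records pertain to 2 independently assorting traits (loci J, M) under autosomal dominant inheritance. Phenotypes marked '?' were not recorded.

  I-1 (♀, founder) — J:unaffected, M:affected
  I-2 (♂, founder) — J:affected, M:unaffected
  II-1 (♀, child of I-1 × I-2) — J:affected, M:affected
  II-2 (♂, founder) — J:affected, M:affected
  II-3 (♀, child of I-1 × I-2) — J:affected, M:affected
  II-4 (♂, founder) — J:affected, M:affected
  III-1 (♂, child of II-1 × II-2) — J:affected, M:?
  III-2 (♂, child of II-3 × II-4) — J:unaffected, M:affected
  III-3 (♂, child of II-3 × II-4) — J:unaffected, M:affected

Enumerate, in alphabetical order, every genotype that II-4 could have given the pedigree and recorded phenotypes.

J/I-1 un ·: jj
J/I-2 aff ·: Jj|JJ
J/II-1 aff I-1×I-2: Jj
J/II-2 aff ·: Jj|JJ
J/II-3 aff I-1×I-2: Jj
J/II-4 aff ·: Jj
J/III-1 aff II-1×II-2: Jj|JJ
J/III-2 un II-3×II-4: jj
J/III-3 un II-3×II-4: jj
⇒ J over [I-1,I-2,II-1,II-2,II-3,II-4,III-1,III-2,III-3]: 8 consistent
M/I-1 aff ·: Mm|MM
M/I-2 un ·: mm
M/II-1 aff I-1×I-2: Mm
M/II-2 aff ·: Mm|MM
M/II-3 aff I-1×I-2: Mm
M/II-4 aff ·: Mm|MM
M/III-1 ? II-1×II-2: mm|Mm|MM
M/III-2 aff II-3×II-4: Mm|MM
M/III-3 aff II-3×II-4: Mm|MM
⇒ M over [I-1,I-2,II-1,II-2,II-3,II-4,III-1,III-2,III-3]: 80 consistent

II-4 ∈ {Jj MM, Jj Mm}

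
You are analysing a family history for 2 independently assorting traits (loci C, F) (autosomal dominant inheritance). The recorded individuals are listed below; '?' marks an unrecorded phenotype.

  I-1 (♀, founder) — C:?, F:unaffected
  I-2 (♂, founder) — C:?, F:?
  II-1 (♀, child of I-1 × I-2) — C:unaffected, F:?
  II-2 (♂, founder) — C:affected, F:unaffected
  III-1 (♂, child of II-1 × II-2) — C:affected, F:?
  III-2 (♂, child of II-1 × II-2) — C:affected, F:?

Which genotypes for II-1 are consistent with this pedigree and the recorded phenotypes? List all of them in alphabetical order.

II-1 ∈ {cc Ff, cc ff}

C/I-1 ? ·: cc|Cc
C/I-2 ? ·: cc|Cc
C/II-1 un I-1×I-2: cc
C/II-2 aff ·: Cc|CC
C/III-1 aff II-1×II-2: Cc
C/III-2 aff II-1×II-2: Cc
⇒ C over [I-1,I-2,II-1,II-2,III-1,III-2]: 8 consistent
F/I-1 un ·: ff
F/I-2 ? ·: ff|Ff|FF
F/II-1 ? I-1×I-2: ff|Ff
F/II-2 un ·: ff
F/III-1 ? II-1×II-2: ff|Ff
F/III-2 ? II-1×II-2: ff|Ff
⇒ F over [I-1,I-2,II-1,II-2,III-1,III-2]: 10 consistent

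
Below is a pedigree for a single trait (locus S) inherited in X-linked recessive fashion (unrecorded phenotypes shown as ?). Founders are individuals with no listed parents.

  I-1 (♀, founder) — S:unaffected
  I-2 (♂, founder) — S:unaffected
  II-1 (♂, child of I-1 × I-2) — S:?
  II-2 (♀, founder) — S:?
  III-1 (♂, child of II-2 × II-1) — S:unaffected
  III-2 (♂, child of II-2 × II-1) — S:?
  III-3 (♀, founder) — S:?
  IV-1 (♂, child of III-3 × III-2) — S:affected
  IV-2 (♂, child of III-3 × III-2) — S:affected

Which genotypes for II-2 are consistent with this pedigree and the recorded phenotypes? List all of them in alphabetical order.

II-2 ∈ {X^SX^S, X^SX^s}

S/I-1 un ·: X^SX^S|X^SX^s
S/I-2 un ·: X^SY
S/II-1 ? I-1×I-2: X^SY|X^sY
S/II-2 ? ·: X^SX^S|X^SX^s
S/III-1 un II-2×II-1: X^SY
S/III-2 ? II-2×II-1: X^SY|X^sY
S/III-3 ? ·: X^SX^s|X^sX^s
S/IV-1 aff III-3×III-2: X^sY
S/IV-2 aff III-3×III-2: X^sY
⇒ S over [I-1,I-2,II-1,II-2,III-1,III-2,III-3,IV-1,IV-2]: 18 consistent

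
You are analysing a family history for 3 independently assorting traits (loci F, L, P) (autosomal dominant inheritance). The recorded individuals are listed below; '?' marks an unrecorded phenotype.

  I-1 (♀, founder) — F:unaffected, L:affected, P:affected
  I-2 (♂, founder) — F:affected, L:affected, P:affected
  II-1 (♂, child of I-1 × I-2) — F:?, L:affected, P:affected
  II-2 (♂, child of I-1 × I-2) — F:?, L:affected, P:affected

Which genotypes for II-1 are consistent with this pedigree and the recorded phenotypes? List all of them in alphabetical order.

II-1 ∈ {Ff LL PP, Ff LL Pp, Ff Ll PP, Ff Ll Pp, ff LL PP, ff LL Pp, ff Ll PP, ff Ll Pp}

F/I-1 un ·: ff
F/I-2 aff ·: Ff|FF
F/II-1 ? I-1×I-2: ff|Ff
F/II-2 ? I-1×I-2: ff|Ff
⇒ F over [I-1,I-2,II-1,II-2]: 5 consistent
L/I-1 aff ·: Ll|LL
L/I-2 aff ·: Ll|LL
L/II-1 aff I-1×I-2: Ll|LL
L/II-2 aff I-1×I-2: Ll|LL
⇒ L over [I-1,I-2,II-1,II-2]: 13 consistent
P/I-1 aff ·: Pp|PP
P/I-2 aff ·: Pp|PP
P/II-1 aff I-1×I-2: Pp|PP
P/II-2 aff I-1×I-2: Pp|PP
⇒ P over [I-1,I-2,II-1,II-2]: 13 consistent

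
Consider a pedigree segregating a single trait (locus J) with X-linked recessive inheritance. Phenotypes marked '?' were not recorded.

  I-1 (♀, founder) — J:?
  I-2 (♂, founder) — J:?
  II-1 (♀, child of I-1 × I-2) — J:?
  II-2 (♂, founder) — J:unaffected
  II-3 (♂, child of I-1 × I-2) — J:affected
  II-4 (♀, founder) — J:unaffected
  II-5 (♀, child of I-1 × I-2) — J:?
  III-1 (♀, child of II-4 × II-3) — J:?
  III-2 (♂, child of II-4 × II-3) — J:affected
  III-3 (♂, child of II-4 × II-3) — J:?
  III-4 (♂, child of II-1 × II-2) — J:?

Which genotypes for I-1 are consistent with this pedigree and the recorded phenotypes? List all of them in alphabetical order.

J/I-1 ? ·: X^JX^j|X^jX^j
J/I-2 ? ·: X^JY|X^jY
J/II-1 ? I-1×I-2: X^JX^J|X^JX^j|X^jX^j
J/II-2 un ·: X^JY
J/II-3 aff I-1×I-2: X^jY
J/II-4 un ·: X^JX^j
J/II-5 ? I-1×I-2: X^JX^J|X^JX^j|X^jX^j
J/III-1 ? II-4×II-3: X^JX^j|X^jX^j
J/III-2 aff II-4×II-3: X^jY
J/III-3 ? II-4×II-3: X^JY|X^jY
J/III-4 ? II-1×II-2: X^JY|X^jY
⇒ J over [I-1,I-2,II-1,II-2,II-3,II-4,II-5,III-1,III-2,III-3,III-4]: 60 consistent

I-1 ∈ {X^JX^j, X^jX^j}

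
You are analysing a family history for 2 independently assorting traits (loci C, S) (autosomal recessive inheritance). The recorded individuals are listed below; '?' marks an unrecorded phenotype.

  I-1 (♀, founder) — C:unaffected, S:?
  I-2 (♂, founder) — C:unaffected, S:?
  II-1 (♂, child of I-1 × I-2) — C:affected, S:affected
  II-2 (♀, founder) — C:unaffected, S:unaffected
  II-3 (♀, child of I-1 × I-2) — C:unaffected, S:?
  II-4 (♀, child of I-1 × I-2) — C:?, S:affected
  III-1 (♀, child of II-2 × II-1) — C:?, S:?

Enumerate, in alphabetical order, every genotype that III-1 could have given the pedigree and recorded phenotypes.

C/I-1 un ·: Cc
C/I-2 un ·: Cc
C/II-1 aff I-1×I-2: cc
C/II-2 un ·: CC|Cc
C/II-3 un I-1×I-2: CC|Cc
C/II-4 ? I-1×I-2: CC|Cc|cc
C/III-1 ? II-2×II-1: Cc|cc
⇒ C over [I-1,I-2,II-1,II-2,II-3,II-4,III-1]: 18 consistent
S/I-1 ? ·: Ss|ss
S/I-2 ? ·: Ss|ss
S/II-1 aff I-1×I-2: ss
S/II-2 un ·: SS|Ss
S/II-3 ? I-1×I-2: SS|Ss|ss
S/II-4 aff I-1×I-2: ss
S/III-1 ? II-2×II-1: Ss|ss
⇒ S over [I-1,I-2,II-1,II-2,II-3,II-4,III-1]: 24 consistent

III-1 ∈ {Cc Ss, Cc ss, cc Ss, cc ss}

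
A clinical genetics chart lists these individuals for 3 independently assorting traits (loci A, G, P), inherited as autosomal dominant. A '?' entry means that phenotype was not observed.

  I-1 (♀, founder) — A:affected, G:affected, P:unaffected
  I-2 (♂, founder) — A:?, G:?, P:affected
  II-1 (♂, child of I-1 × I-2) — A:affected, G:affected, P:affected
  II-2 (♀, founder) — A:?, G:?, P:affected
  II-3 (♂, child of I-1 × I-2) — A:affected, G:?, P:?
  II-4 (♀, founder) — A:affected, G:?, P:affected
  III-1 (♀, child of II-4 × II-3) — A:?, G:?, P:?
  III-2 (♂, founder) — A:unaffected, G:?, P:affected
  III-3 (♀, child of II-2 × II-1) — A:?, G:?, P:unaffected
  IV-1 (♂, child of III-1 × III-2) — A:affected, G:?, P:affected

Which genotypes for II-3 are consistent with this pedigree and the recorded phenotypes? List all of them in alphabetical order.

II-3 ∈ {AA GG Pp, AA GG pp, AA Gg Pp, AA Gg pp, AA gg Pp, AA gg pp, Aa GG Pp, Aa GG pp, Aa Gg Pp, Aa Gg pp, Aa gg Pp, Aa gg pp}

A/I-1 aff ·: Aa|AA
A/I-2 ? ·: aa|Aa|AA
A/II-1 aff I-1×I-2: Aa|AA
A/II-2 ? ·: aa|Aa|AA
A/II-3 aff I-1×I-2: Aa|AA
A/II-4 aff ·: Aa|AA
A/III-1 ? II-4×II-3: Aa|AA
A/III-2 un ·: aa
A/III-3 ? II-2×II-1: aa|Aa|AA
A/IV-1 aff III-1×III-2: Aa
⇒ A over [I-1,I-2,II-1,II-2,II-3,II-4,III-1,III-2,III-3,IV-1]: 299 consistent
G/I-1 aff ·: Gg|GG
G/I-2 ? ·: gg|Gg|GG
G/II-1 aff I-1×I-2: Gg|GG
G/II-2 ? ·: gg|Gg|GG
G/II-3 ? I-1×I-2: gg|Gg|GG
G/II-4 ? ·: gg|Gg|GG
G/III-1 ? II-4×II-3: gg|Gg|GG
G/III-2 ? ·: gg|Gg|GG
G/III-3 ? II-2×II-1: gg|Gg|GG
G/IV-1 ? III-1×III-2: gg|Gg|GG
⇒ G over [I-1,I-2,II-1,II-2,II-3,II-4,III-1,III-2,III-3,IV-1]: 2949 consistent
P/I-1 un ·: pp
P/I-2 aff ·: Pp|PP
P/II-1 aff I-1×I-2: Pp
P/II-2 aff ·: Pp
P/II-3 ? I-1×I-2: pp|Pp
P/II-4 aff ·: Pp|PP
P/III-1 ? II-4×II-3: pp|Pp|PP
P/III-2 aff ·: Pp|PP
P/III-3 un II-2×II-1: pp
P/IV-1 aff III-1×III-2: Pp|PP
⇒ P over [I-1,I-2,II-1,II-2,II-3,II-4,III-1,III-2,III-3,IV-1]: 42 consistent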